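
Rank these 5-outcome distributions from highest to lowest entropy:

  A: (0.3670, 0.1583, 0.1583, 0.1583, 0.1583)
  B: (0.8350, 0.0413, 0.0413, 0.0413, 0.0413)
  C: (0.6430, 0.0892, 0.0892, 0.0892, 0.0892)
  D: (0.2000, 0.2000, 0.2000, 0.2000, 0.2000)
D > A > C > B

Key insight: Entropy is maximized by uniform distributions and minimized by concentrated distributions.

Entropies:
  H(A) = 2.2143 bits
  H(B) = 0.9761 bits
  H(C) = 1.6542 bits
  H(D) = 2.3219 bits

Ranking: D > A > C > B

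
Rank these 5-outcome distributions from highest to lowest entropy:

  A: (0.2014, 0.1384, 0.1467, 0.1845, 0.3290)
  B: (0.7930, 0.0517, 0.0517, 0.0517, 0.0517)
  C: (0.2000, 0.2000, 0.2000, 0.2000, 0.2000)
C > A > B

Key insight: Entropy is maximized by uniform distributions and minimized by concentrated distributions.

- Uniform distributions have maximum entropy log₂(5) = 2.3219 bits
- The more "peaked" or concentrated a distribution, the lower its entropy

Entropies:
  H(A) = 2.2442 bits
  H(B) = 1.1497 bits
  H(C) = 2.3219 bits

Ranking: C > A > B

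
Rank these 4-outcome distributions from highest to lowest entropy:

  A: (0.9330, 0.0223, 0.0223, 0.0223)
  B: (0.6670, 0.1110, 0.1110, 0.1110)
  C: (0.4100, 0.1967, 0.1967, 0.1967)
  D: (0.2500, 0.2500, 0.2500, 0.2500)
D > C > B > A

Key insight: Entropy is maximized by uniform distributions and minimized by concentrated distributions.

Entropies:
  H(A) = 0.4608 bits
  H(B) = 1.4458 bits
  H(C) = 1.9116 bits
  H(D) = 2.0000 bits

Ranking: D > C > B > A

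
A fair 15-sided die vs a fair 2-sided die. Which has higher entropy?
15-sided die

Both are uniform distributions; for uniform over n outcomes, H = log₂(n). H(15-sided) = log₂(15) = 3.907 bits and H(2-sided) = log₂(2) = 1.000 bits. More outcomes in a uniform distribution means higher entropy.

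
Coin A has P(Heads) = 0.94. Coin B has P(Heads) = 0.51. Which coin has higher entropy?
B

For binary distributions, entropy is maximized at p=0.5 and decreases as p moves toward 0 or 1.

H(A) = H(0.94) = 0.3274 bits
H(B) = H(0.51) = 0.9997 bits

Distribution B (p=0.51) is closer to uniform (p=0.5), so it has higher entropy.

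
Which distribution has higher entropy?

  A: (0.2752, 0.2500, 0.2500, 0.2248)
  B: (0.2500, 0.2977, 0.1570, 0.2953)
A

Both distributions are close to uniform, making this a harder comparison.

H(A) = 1.9963 bits
H(B) = 1.9594 bits

The distribution closer to uniform has higher entropy.
Answer: A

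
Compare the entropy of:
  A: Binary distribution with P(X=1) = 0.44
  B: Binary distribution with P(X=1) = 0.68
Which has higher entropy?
A

For binary distributions, entropy is maximized at p=0.5 and decreases as p moves toward 0 or 1.

H(A) = H(0.44) = 0.9896 bits
H(B) = H(0.68) = 0.9044 bits

Distribution A (p=0.44) is closer to uniform (p=0.5), so it has higher entropy.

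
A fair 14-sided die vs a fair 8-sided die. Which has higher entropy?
14-sided die

Both are uniform distributions; for uniform over n outcomes, H = log₂(n). H(14-sided) = log₂(14) = 3.807 bits and H(8-sided) = log₂(8) = 3.000 bits. More outcomes in a uniform distribution means higher entropy.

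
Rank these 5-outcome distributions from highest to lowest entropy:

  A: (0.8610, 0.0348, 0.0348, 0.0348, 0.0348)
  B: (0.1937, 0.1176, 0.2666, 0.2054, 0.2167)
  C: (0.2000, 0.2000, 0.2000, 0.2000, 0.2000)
C > B > A

Key insight: Entropy is maximized by uniform distributions and minimized by concentrated distributions.

- Uniform distributions have maximum entropy log₂(5) = 2.3219 bits
- The more "peaked" or concentrated a distribution, the lower its entropy

Entropies:
  H(A) = 0.8596 bits
  H(B) = 2.2774 bits
  H(C) = 2.3219 bits

Ranking: C > B > A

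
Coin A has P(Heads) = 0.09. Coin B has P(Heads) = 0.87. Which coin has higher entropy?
B

For binary distributions, entropy is maximized at p=0.5 and decreases as p moves toward 0 or 1.

H(A) = H(0.09) = 0.4365 bits
H(B) = H(0.87) = 0.5574 bits

Distribution B (p=0.87) is closer to uniform (p=0.5), so it has higher entropy.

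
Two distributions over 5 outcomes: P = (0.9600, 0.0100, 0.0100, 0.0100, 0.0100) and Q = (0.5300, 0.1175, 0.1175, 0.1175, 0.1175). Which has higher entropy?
Q

P is highly concentrated on one outcome (96%), making it nearly deterministic. Q spreads its mass more evenly (max 53%). The more spread-out distribution has higher entropy: H(P) ≈ 0.322 bits, H(Q) ≈ 1.937 bits.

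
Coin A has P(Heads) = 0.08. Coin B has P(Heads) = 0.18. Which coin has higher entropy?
B

For binary distributions, entropy is maximized at p=0.5 and decreases as p moves toward 0 or 1.

H(A) = H(0.08) = 0.4022 bits
H(B) = H(0.18) = 0.6801 bits

Distribution B (p=0.18) is closer to uniform (p=0.5), so it has higher entropy.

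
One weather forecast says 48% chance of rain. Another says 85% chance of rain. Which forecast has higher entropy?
48% forecast

Treat each forecast as a Bernoulli distribution. Binary entropy is maximized at p=0.5 and falls off symmetrically toward 0 or 1. The 48% forecast is closer to 50%, so it is more uncertain. H(48%) ≈ 0.999 bits, H(85%) ≈ 0.610 bits.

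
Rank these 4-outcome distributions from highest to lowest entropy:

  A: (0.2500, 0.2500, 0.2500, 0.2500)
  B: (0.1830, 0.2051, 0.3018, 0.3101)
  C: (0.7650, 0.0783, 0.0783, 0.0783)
A > B > C

Key insight: Entropy is maximized by uniform distributions and minimized by concentrated distributions.

- Uniform distributions have maximum entropy log₂(4) = 2.0000 bits
- The more "peaked" or concentrated a distribution, the lower its entropy

Entropies:
  H(A) = 2.0000 bits
  H(B) = 1.9626 bits
  H(C) = 1.1591 bits

Ranking: A > B > C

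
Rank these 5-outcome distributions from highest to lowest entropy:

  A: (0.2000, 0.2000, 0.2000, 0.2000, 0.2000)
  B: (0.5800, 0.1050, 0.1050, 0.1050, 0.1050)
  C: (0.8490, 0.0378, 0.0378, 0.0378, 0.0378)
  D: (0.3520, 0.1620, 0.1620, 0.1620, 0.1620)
A > D > B > C

Key insight: Entropy is maximized by uniform distributions and minimized by concentrated distributions.

Entropies:
  H(A) = 2.3219 bits
  H(B) = 1.8215 bits
  H(C) = 0.9143 bits
  H(D) = 2.2318 bits

Ranking: A > D > B > C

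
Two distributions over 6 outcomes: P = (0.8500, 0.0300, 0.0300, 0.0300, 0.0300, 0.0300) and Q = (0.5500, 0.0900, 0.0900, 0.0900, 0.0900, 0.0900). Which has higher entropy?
Q

P is highly concentrated on one outcome (85%), making it nearly deterministic. Q spreads its mass more evenly (max 55%). The more spread-out distribution has higher entropy: H(P) ≈ 0.958 bits, H(Q) ≈ 2.038 bits.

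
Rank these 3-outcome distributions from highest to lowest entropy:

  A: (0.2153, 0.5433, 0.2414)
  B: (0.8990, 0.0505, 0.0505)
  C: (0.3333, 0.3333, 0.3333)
C > A > B

Key insight: Entropy is maximized by uniform distributions and minimized by concentrated distributions.

- Uniform distributions have maximum entropy log₂(3) = 1.5850 bits
- The more "peaked" or concentrated a distribution, the lower its entropy

Entropies:
  H(A) = 1.4502 bits
  H(B) = 0.5732 bits
  H(C) = 1.5850 bits

Ranking: C > A > B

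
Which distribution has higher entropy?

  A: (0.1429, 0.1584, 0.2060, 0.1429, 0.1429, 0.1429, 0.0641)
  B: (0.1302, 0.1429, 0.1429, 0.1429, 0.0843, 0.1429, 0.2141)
B

Both distributions are close to uniform, making this a harder comparison.

H(A) = 2.7490 bits
H(B) = 2.7640 bits

The distribution closer to uniform has higher entropy.
Answer: B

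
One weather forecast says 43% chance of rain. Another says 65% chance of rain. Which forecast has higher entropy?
43% forecast

Treat each forecast as a Bernoulli distribution. Binary entropy is maximized at p=0.5 and falls off symmetrically toward 0 or 1. The 43% forecast is closer to 50%, so it is more uncertain. H(43%) ≈ 0.986 bits, H(65%) ≈ 0.934 bits.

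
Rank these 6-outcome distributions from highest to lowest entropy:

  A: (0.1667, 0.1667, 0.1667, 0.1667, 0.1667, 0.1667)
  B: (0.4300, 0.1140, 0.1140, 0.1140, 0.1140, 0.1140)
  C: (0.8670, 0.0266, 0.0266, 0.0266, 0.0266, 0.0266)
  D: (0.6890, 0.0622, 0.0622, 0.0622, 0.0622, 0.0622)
A > B > D > C

Key insight: Entropy is maximized by uniform distributions and minimized by concentrated distributions.

Entropies:
  H(A) = 2.5850 bits
  H(B) = 2.3093 bits
  H(C) = 0.8744 bits
  H(D) = 1.6164 bits

Ranking: A > B > D > C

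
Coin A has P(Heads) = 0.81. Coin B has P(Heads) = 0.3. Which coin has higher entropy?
B

For binary distributions, entropy is maximized at p=0.5 and decreases as p moves toward 0 or 1.

H(A) = H(0.81) = 0.7015 bits
H(B) = H(0.3) = 0.8813 bits

Distribution B (p=0.3) is closer to uniform (p=0.5), so it has higher entropy.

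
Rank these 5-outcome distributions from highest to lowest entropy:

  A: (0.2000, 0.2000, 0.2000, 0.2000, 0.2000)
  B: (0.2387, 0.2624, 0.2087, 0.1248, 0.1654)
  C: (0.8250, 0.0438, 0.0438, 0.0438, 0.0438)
A > B > C

Key insight: Entropy is maximized by uniform distributions and minimized by concentrated distributions.

- Uniform distributions have maximum entropy log₂(5) = 2.3219 bits
- The more "peaked" or concentrated a distribution, the lower its entropy

Entropies:
  H(A) = 2.3219 bits
  H(B) = 2.2756 bits
  H(C) = 1.0190 bits

Ranking: A > B > C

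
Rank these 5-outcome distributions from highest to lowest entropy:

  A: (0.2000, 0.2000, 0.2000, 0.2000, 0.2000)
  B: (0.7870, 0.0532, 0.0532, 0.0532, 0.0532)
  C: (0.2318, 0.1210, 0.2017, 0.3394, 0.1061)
A > C > B

Key insight: Entropy is maximized by uniform distributions and minimized by concentrated distributions.

- Uniform distributions have maximum entropy log₂(5) = 2.3219 bits
- The more "peaked" or concentrated a distribution, the lower its entropy

Entropies:
  H(A) = 2.3219 bits
  H(B) = 1.1732 bits
  H(C) = 2.1959 bits

Ranking: A > C > B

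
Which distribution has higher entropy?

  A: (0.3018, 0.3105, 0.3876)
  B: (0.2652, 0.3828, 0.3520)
A

Both distributions are close to uniform, making this a harder comparison.

H(A) = 1.5755 bits
H(B) = 1.5683 bits

The distribution closer to uniform has higher entropy.
Answer: A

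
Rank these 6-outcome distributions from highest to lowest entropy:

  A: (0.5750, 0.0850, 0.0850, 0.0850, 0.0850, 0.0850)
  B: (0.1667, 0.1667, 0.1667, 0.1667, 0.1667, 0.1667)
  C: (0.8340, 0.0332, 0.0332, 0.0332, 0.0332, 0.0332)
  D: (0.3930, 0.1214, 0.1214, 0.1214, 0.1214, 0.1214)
B > D > A > C

Key insight: Entropy is maximized by uniform distributions and minimized by concentrated distributions.

Entropies:
  H(A) = 1.9705 bits
  H(B) = 2.5850 bits
  H(C) = 1.0339 bits
  H(D) = 2.3761 bits

Ranking: B > D > A > C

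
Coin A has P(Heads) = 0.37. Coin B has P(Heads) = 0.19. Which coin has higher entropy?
A

For binary distributions, entropy is maximized at p=0.5 and decreases as p moves toward 0 or 1.

H(A) = H(0.37) = 0.9507 bits
H(B) = H(0.19) = 0.7015 bits

Distribution A (p=0.37) is closer to uniform (p=0.5), so it has higher entropy.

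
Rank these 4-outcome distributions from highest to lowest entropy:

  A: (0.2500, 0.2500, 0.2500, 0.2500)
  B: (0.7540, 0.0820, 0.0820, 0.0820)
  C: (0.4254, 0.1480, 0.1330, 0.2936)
A > C > B

Key insight: Entropy is maximized by uniform distributions and minimized by concentrated distributions.

- Uniform distributions have maximum entropy log₂(4) = 2.0000 bits
- The more "peaked" or concentrated a distribution, the lower its entropy

Entropies:
  H(A) = 2.0000 bits
  H(B) = 1.1948 bits
  H(C) = 1.8387 bits

Ranking: A > C > B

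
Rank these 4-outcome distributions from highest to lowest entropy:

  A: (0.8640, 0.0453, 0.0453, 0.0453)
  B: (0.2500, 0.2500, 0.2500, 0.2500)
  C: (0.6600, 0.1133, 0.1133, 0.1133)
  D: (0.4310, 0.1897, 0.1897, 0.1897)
B > D > C > A

Key insight: Entropy is maximized by uniform distributions and minimized by concentrated distributions.

Entropies:
  H(A) = 0.7892 bits
  H(B) = 2.0000 bits
  H(C) = 1.4637 bits
  H(D) = 1.8881 bits

Ranking: B > D > C > A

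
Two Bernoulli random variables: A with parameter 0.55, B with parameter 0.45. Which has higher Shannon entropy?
Equal

For binary distributions, entropy is maximized at p=0.5 and decreases as p moves toward 0 or 1.

H(A) = H(0.55) = 0.9928 bits
H(B) = H(0.45) = 0.9928 bits

Both distributions are equally far from uniform (|0.55-0.5| = |0.45-0.5|), so they have the same entropy.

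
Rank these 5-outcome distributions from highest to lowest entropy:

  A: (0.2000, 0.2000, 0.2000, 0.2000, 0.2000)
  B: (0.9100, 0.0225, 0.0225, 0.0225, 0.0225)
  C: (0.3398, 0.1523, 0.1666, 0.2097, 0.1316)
A > C > B

Key insight: Entropy is maximized by uniform distributions and minimized by concentrated distributions.

- Uniform distributions have maximum entropy log₂(5) = 2.3219 bits
- The more "peaked" or concentrated a distribution, the lower its entropy

Entropies:
  H(A) = 2.3219 bits
  H(B) = 0.6165 bits
  H(C) = 2.2311 bits

Ranking: A > C > B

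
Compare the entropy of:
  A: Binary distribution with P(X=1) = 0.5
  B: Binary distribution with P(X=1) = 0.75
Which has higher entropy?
A

For binary distributions, entropy is maximized at p=0.5 and decreases as p moves toward 0 or 1.

H(A) = H(0.5) = 1.0000 bits
H(B) = H(0.75) = 0.8113 bits

Distribution A (p=0.5) is closer to uniform (p=0.5), so it has higher entropy.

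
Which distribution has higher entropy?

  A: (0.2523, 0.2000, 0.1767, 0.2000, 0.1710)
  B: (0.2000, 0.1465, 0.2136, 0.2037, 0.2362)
A

Both distributions are close to uniform, making this a harder comparison.

H(A) = 2.3076 bits
H(B) = 2.3054 bits

The distribution closer to uniform has higher entropy.
Answer: A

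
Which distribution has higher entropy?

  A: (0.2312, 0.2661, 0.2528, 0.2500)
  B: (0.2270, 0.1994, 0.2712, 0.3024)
A

Both distributions are close to uniform, making this a harder comparison.

H(A) = 1.9982 bits
H(B) = 1.9818 bits

The distribution closer to uniform has higher entropy.
Answer: A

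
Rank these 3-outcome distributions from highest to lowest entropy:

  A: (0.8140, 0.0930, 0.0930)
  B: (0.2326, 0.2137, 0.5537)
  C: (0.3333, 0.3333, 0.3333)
C > B > A

Key insight: Entropy is maximized by uniform distributions and minimized by concentrated distributions.

- Uniform distributions have maximum entropy log₂(3) = 1.5850 bits
- The more "peaked" or concentrated a distribution, the lower its entropy

Entropies:
  H(A) = 0.8790 bits
  H(B) = 1.4374 bits
  H(C) = 1.5850 bits

Ranking: C > B > A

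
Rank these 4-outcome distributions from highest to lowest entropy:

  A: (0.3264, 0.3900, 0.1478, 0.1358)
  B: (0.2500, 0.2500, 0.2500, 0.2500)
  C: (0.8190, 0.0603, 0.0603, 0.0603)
B > A > C

Key insight: Entropy is maximized by uniform distributions and minimized by concentrated distributions.

- Uniform distributions have maximum entropy log₂(4) = 2.0000 bits
- The more "peaked" or concentrated a distribution, the lower its entropy

Entropies:
  H(A) = 1.8559 bits
  H(B) = 2.0000 bits
  H(C) = 0.9691 bits

Ranking: B > A > C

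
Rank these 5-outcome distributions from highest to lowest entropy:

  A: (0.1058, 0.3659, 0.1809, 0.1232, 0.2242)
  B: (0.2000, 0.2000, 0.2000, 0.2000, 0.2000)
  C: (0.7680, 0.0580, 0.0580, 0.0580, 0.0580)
B > A > C

Key insight: Entropy is maximized by uniform distributions and minimized by concentrated distributions.

- Uniform distributions have maximum entropy log₂(5) = 2.3219 bits
- The more "peaked" or concentrated a distribution, the lower its entropy

Entropies:
  H(A) = 2.1757 bits
  H(B) = 2.3219 bits
  H(C) = 1.2455 bits

Ranking: B > A > C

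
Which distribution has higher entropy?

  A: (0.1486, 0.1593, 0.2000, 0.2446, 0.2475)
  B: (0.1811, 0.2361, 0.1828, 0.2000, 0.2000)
B

Both distributions are close to uniform, making this a harder comparison.

H(A) = 2.2908 bits
H(B) = 2.3151 bits

The distribution closer to uniform has higher entropy.
Answer: B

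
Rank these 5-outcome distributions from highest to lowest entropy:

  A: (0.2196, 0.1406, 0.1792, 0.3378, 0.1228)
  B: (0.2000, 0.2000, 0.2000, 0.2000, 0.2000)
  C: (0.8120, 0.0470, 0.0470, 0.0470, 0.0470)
B > A > C

Key insight: Entropy is maximized by uniform distributions and minimized by concentrated distributions.

- Uniform distributions have maximum entropy log₂(5) = 2.3219 bits
- The more "peaked" or concentrated a distribution, the lower its entropy

Entropies:
  H(A) = 2.2231 bits
  H(B) = 2.3219 bits
  H(C) = 1.0733 bits

Ranking: B > A > C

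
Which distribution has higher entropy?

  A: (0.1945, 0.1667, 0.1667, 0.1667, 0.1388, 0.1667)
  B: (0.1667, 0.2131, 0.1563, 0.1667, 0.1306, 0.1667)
A

Both distributions are close to uniform, making this a harder comparison.

H(A) = 2.5782 bits
H(B) = 2.5698 bits

The distribution closer to uniform has higher entropy.
Answer: A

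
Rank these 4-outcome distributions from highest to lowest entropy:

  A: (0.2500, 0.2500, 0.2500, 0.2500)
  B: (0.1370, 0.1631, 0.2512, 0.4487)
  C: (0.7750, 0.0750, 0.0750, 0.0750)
A > B > C

Key insight: Entropy is maximized by uniform distributions and minimized by concentrated distributions.

- Uniform distributions have maximum entropy log₂(4) = 2.0000 bits
- The more "peaked" or concentrated a distribution, the lower its entropy

Entropies:
  H(A) = 2.0000 bits
  H(B) = 1.8391 bits
  H(C) = 1.1258 bits

Ranking: A > B > C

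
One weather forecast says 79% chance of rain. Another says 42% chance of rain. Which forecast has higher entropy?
42% forecast

Treat each forecast as a Bernoulli distribution. Binary entropy is maximized at p=0.5 and falls off symmetrically toward 0 or 1. The 42% forecast is closer to 50%, so it is more uncertain. H(79%) ≈ 0.741 bits, H(42%) ≈ 0.981 bits.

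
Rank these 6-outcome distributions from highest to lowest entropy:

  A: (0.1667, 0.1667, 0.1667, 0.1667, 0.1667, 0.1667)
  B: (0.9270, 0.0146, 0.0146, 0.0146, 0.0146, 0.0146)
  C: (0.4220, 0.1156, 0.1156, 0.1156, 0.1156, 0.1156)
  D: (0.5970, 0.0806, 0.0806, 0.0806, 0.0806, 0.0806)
A > C > D > B

Key insight: Entropy is maximized by uniform distributions and minimized by concentrated distributions.

Entropies:
  H(A) = 2.5850 bits
  H(B) = 0.5465 bits
  H(C) = 2.3244 bits
  H(D) = 1.9084 bits

Ranking: A > C > D > B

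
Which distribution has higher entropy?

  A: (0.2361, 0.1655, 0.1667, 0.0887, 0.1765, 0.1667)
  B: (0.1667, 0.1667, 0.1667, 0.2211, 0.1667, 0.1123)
B

Both distributions are close to uniform, making this a harder comparison.

H(A) = 2.5343 bits
H(B) = 2.5589 bits

The distribution closer to uniform has higher entropy.
Answer: B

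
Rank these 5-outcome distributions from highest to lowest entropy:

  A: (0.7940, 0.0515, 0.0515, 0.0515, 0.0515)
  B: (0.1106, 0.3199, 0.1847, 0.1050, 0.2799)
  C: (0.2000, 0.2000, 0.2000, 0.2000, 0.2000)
C > B > A

Key insight: Entropy is maximized by uniform distributions and minimized by concentrated distributions.

- Uniform distributions have maximum entropy log₂(5) = 2.3219 bits
- The more "peaked" or concentrated a distribution, the lower its entropy

Entropies:
  H(A) = 1.1458 bits
  H(B) = 2.1829 bits
  H(C) = 2.3219 bits

Ranking: C > B > A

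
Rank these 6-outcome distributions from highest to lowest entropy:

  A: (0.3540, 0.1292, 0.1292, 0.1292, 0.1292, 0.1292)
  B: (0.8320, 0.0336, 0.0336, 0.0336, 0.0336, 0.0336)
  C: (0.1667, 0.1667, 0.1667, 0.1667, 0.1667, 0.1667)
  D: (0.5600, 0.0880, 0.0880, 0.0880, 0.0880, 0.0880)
C > A > D > B

Key insight: Entropy is maximized by uniform distributions and minimized by concentrated distributions.

Entropies:
  H(A) = 2.4376 bits
  H(B) = 1.0432 bits
  H(C) = 2.5850 bits
  H(D) = 2.0112 bits

Ranking: C > A > D > B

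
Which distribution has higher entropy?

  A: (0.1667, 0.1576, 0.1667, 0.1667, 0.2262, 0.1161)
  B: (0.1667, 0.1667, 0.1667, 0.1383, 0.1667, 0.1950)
B

Both distributions are close to uniform, making this a harder comparison.

H(A) = 2.5584 bits
H(B) = 2.5780 bits

The distribution closer to uniform has higher entropy.
Answer: B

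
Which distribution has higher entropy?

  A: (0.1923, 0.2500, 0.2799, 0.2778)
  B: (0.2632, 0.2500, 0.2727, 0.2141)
B

Both distributions are close to uniform, making this a harder comparison.

H(A) = 1.9849 bits
H(B) = 1.9942 bits

The distribution closer to uniform has higher entropy.
Answer: B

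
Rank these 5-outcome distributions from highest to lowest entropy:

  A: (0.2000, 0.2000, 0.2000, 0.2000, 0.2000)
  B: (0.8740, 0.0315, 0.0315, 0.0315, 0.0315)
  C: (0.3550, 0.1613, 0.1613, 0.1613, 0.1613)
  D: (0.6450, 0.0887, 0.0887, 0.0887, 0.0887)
A > C > D > B

Key insight: Entropy is maximized by uniform distributions and minimized by concentrated distributions.

Entropies:
  H(A) = 2.3219 bits
  H(B) = 0.7984 bits
  H(C) = 2.2285 bits
  H(D) = 1.6485 bits

Ranking: A > C > D > B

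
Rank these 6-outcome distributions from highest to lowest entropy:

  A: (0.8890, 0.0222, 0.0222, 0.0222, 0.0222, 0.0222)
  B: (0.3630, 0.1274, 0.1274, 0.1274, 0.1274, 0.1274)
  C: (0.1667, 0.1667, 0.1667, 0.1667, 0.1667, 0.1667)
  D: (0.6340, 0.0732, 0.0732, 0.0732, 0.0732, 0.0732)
C > B > D > A

Key insight: Entropy is maximized by uniform distributions and minimized by concentrated distributions.

Entropies:
  H(A) = 0.7607 bits
  H(B) = 2.4242 bits
  H(C) = 2.5850 bits
  H(D) = 1.7974 bits

Ranking: C > B > D > A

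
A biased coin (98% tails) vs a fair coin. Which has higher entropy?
Fair coin

The fair coin is uniform (p=0.5), maximizing binary entropy at 1 bit. The biased coin has H(0.98) ≈ 0.141 bits — its outcome is more predictable, so its entropy is lower.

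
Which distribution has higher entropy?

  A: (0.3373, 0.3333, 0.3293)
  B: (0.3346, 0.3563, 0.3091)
A

Both distributions are close to uniform, making this a harder comparison.

H(A) = 1.5849 bits
H(B) = 1.5825 bits

The distribution closer to uniform has higher entropy.
Answer: A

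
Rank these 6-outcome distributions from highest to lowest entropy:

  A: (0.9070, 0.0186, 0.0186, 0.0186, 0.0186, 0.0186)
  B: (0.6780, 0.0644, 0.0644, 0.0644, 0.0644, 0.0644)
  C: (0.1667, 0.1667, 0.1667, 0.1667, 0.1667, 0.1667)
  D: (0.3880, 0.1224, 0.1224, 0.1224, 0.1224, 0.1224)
C > D > B > A

Key insight: Entropy is maximized by uniform distributions and minimized by concentrated distributions.

Entropies:
  H(A) = 0.6623 bits
  H(B) = 1.6542 bits
  H(C) = 2.5850 bits
  H(D) = 2.3845 bits

Ranking: C > D > B > A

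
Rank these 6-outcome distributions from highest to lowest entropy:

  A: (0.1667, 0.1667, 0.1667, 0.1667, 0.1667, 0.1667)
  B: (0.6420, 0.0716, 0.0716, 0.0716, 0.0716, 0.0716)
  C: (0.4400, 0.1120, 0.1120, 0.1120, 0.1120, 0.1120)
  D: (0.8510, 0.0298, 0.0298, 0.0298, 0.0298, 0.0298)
A > C > B > D

Key insight: Entropy is maximized by uniform distributions and minimized by concentrated distributions.

Entropies:
  H(A) = 2.5850 bits
  H(B) = 1.7723 bits
  H(C) = 2.2899 bits
  H(D) = 0.9533 bits

Ranking: A > C > B > D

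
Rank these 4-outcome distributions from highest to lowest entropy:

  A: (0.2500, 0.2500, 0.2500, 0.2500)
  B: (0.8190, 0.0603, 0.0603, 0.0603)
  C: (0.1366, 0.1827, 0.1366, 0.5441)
A > C > B

Key insight: Entropy is maximized by uniform distributions and minimized by concentrated distributions.

- Uniform distributions have maximum entropy log₂(4) = 2.0000 bits
- The more "peaked" or concentrated a distribution, the lower its entropy

Entropies:
  H(A) = 2.0000 bits
  H(B) = 0.9691 bits
  H(C) = 1.7104 bits

Ranking: A > C > B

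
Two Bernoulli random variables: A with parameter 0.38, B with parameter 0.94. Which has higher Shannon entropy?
A

For binary distributions, entropy is maximized at p=0.5 and decreases as p moves toward 0 or 1.

H(A) = H(0.38) = 0.9580 bits
H(B) = H(0.94) = 0.3274 bits

Distribution A (p=0.38) is closer to uniform (p=0.5), so it has higher entropy.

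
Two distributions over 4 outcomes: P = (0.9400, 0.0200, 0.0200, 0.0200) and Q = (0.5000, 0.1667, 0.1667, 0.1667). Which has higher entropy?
Q

P is highly concentrated on one outcome (94%), making it nearly deterministic. Q spreads its mass more evenly (max 50%). The more spread-out distribution has higher entropy: H(P) ≈ 0.423 bits, H(Q) ≈ 1.792 bits.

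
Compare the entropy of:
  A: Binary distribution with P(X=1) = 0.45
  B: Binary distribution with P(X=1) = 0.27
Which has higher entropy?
A

For binary distributions, entropy is maximized at p=0.5 and decreases as p moves toward 0 or 1.

H(A) = H(0.45) = 0.9928 bits
H(B) = H(0.27) = 0.8415 bits

Distribution A (p=0.45) is closer to uniform (p=0.5), so it has higher entropy.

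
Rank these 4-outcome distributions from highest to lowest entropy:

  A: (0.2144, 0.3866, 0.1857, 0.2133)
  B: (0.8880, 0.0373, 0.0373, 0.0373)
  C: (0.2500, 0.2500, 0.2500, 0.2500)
C > A > B

Key insight: Entropy is maximized by uniform distributions and minimized by concentrated distributions.

- Uniform distributions have maximum entropy log₂(4) = 2.0000 bits
- The more "peaked" or concentrated a distribution, the lower its entropy

Entropies:
  H(A) = 1.9329 bits
  H(B) = 0.6834 bits
  H(C) = 2.0000 bits

Ranking: C > A > B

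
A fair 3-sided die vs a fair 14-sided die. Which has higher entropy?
14-sided die

Both are uniform distributions; for uniform over n outcomes, H = log₂(n). H(3-sided) = log₂(3) = 1.585 bits and H(14-sided) = log₂(14) = 3.807 bits. More outcomes in a uniform distribution means higher entropy.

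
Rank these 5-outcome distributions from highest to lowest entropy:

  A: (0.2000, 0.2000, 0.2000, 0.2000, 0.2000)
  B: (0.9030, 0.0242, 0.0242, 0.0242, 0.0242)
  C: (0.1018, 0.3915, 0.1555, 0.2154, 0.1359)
A > C > B

Key insight: Entropy is maximized by uniform distributions and minimized by concentrated distributions.

- Uniform distributions have maximum entropy log₂(5) = 2.3219 bits
- The more "peaked" or concentrated a distribution, the lower its entropy

Entropies:
  H(A) = 2.3219 bits
  H(B) = 0.6534 bits
  H(C) = 2.1510 bits

Ranking: A > C > B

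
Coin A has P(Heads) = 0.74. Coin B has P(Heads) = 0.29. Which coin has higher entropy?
B

For binary distributions, entropy is maximized at p=0.5 and decreases as p moves toward 0 or 1.

H(A) = H(0.74) = 0.8267 bits
H(B) = H(0.29) = 0.8687 bits

Distribution B (p=0.29) is closer to uniform (p=0.5), so it has higher entropy.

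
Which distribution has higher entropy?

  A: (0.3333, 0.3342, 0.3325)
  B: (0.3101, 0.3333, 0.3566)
A

Both distributions are close to uniform, making this a harder comparison.

H(A) = 1.5850 bits
H(B) = 1.5826 bits

The distribution closer to uniform has higher entropy.
Answer: A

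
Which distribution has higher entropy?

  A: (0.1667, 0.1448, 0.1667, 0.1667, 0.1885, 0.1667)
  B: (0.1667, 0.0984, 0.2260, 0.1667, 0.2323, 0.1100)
A

Both distributions are close to uniform, making this a harder comparison.

H(A) = 2.5808 bits
H(B) = 2.5152 bits

The distribution closer to uniform has higher entropy.
Answer: A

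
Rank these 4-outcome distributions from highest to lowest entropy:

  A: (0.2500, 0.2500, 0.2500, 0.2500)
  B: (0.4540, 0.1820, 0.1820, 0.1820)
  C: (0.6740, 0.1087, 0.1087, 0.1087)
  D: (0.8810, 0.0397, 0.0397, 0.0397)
A > B > C > D

Key insight: Entropy is maximized by uniform distributions and minimized by concentrated distributions.

Entropies:
  H(A) = 2.0000 bits
  H(B) = 1.8593 bits
  H(C) = 1.4275 bits
  H(D) = 0.7151 bits

Ranking: A > B > C > D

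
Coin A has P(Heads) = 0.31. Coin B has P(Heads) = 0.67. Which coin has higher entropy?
B

For binary distributions, entropy is maximized at p=0.5 and decreases as p moves toward 0 or 1.

H(A) = H(0.31) = 0.8932 bits
H(B) = H(0.67) = 0.9149 bits

Distribution B (p=0.67) is closer to uniform (p=0.5), so it has higher entropy.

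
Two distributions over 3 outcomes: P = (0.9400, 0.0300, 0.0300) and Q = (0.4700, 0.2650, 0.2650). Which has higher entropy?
Q

P is highly concentrated on one outcome (94%), making it nearly deterministic. Q spreads its mass more evenly (max 47%). The more spread-out distribution has higher entropy: H(P) ≈ 0.387 bits, H(Q) ≈ 1.527 bits.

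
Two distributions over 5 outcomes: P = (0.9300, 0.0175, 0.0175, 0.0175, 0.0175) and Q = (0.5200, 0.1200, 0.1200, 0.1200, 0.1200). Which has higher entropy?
Q

P is highly concentrated on one outcome (93%), making it nearly deterministic. Q spreads its mass more evenly (max 52%). The more spread-out distribution has higher entropy: H(P) ≈ 0.506 bits, H(Q) ≈ 1.959 bits.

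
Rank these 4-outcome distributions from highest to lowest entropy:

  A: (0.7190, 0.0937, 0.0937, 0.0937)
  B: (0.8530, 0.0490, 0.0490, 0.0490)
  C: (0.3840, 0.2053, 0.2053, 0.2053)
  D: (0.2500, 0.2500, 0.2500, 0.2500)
D > C > A > B

Key insight: Entropy is maximized by uniform distributions and minimized by concentrated distributions.

Entropies:
  H(A) = 1.3022 bits
  H(B) = 0.8353 bits
  H(C) = 1.9372 bits
  H(D) = 2.0000 bits

Ranking: D > C > A > B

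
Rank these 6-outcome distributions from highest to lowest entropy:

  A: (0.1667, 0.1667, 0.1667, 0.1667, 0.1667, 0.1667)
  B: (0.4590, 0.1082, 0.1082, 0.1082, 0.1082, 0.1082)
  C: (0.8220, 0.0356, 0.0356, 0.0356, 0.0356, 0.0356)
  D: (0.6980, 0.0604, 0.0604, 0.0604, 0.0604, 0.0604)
A > B > D > C

Key insight: Entropy is maximized by uniform distributions and minimized by concentrated distributions.

Entropies:
  H(A) = 2.5850 bits
  H(B) = 2.2513 bits
  H(C) = 1.0890 bits
  H(D) = 1.5849 bits

Ranking: A > B > D > C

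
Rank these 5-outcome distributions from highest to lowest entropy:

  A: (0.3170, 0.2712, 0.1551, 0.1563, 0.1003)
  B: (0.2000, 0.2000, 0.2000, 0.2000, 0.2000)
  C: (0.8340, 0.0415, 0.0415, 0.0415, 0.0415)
B > A > C

Key insight: Entropy is maximized by uniform distributions and minimized by concentrated distributions.

- Uniform distributions have maximum entropy log₂(5) = 2.3219 bits
- The more "peaked" or concentrated a distribution, the lower its entropy

Entropies:
  H(A) = 2.2044 bits
  H(B) = 2.3219 bits
  H(C) = 0.9805 bits

Ranking: B > A > C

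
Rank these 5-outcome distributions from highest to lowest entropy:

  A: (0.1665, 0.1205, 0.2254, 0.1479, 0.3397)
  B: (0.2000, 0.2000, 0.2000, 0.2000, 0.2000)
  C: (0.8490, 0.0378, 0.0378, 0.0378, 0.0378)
B > A > C

Key insight: Entropy is maximized by uniform distributions and minimized by concentrated distributions.

- Uniform distributions have maximum entropy log₂(5) = 2.3219 bits
- The more "peaked" or concentrated a distribution, the lower its entropy

Entropies:
  H(A) = 2.2200 bits
  H(B) = 2.3219 bits
  H(C) = 0.9143 bits

Ranking: B > A > C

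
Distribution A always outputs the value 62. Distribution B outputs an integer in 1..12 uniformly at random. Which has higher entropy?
B

A is deterministic, so H(A) = 0. B is uniform over 12 outcomes, so H(B) = log₂(12) = 3.585 bits. Any distribution with genuine randomness has higher entropy than a deterministic one.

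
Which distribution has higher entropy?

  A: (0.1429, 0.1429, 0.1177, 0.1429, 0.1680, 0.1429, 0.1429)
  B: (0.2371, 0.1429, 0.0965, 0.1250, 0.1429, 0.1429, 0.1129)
A

Both distributions are close to uniform, making this a harder comparison.

H(A) = 2.8009 bits
H(B) = 2.7511 bits

The distribution closer to uniform has higher entropy.
Answer: A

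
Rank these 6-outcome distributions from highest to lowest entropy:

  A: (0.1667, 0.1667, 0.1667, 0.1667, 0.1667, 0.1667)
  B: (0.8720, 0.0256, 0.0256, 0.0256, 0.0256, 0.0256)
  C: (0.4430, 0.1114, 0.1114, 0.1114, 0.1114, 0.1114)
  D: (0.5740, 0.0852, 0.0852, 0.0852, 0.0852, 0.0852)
A > C > D > B

Key insight: Entropy is maximized by uniform distributions and minimized by concentrated distributions.

Entropies:
  H(A) = 2.5850 bits
  H(B) = 0.8491 bits
  H(C) = 2.2839 bits
  H(D) = 1.9733 bits

Ranking: A > C > D > B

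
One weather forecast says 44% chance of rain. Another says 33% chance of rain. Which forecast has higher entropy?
44% forecast

Treat each forecast as a Bernoulli distribution. Binary entropy is maximized at p=0.5 and falls off symmetrically toward 0 or 1. The 44% forecast is closer to 50%, so it is more uncertain. H(44%) ≈ 0.990 bits, H(33%) ≈ 0.915 bits.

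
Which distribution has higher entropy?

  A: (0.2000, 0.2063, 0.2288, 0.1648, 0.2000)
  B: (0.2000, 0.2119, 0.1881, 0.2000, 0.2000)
B

Both distributions are close to uniform, making this a harder comparison.

H(A) = 2.3142 bits
H(B) = 2.3209 bits

The distribution closer to uniform has higher entropy.
Answer: B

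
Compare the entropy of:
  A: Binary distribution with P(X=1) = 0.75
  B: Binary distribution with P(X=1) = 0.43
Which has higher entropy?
B

For binary distributions, entropy is maximized at p=0.5 and decreases as p moves toward 0 or 1.

H(A) = H(0.75) = 0.8113 bits
H(B) = H(0.43) = 0.9858 bits

Distribution B (p=0.43) is closer to uniform (p=0.5), so it has higher entropy.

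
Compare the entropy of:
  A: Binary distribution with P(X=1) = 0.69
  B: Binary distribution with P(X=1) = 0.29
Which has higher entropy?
A

For binary distributions, entropy is maximized at p=0.5 and decreases as p moves toward 0 or 1.

H(A) = H(0.69) = 0.8932 bits
H(B) = H(0.29) = 0.8687 bits

Distribution A (p=0.69) is closer to uniform (p=0.5), so it has higher entropy.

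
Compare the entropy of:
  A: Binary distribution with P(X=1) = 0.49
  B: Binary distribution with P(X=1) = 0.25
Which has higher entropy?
A

For binary distributions, entropy is maximized at p=0.5 and decreases as p moves toward 0 or 1.

H(A) = H(0.49) = 0.9997 bits
H(B) = H(0.25) = 0.8113 bits

Distribution A (p=0.49) is closer to uniform (p=0.5), so it has higher entropy.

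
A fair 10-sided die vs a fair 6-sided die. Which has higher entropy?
10-sided die

Both are uniform distributions; for uniform over n outcomes, H = log₂(n). H(10-sided) = log₂(10) = 3.322 bits and H(6-sided) = log₂(6) = 2.585 bits. More outcomes in a uniform distribution means higher entropy.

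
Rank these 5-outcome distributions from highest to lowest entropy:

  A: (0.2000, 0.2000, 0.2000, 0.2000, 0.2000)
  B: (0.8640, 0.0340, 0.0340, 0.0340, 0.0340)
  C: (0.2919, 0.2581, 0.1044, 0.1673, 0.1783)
A > C > B

Key insight: Entropy is maximized by uniform distributions and minimized by concentrated distributions.

- Uniform distributions have maximum entropy log₂(5) = 2.3219 bits
- The more "peaked" or concentrated a distribution, the lower its entropy

Entropies:
  H(A) = 2.3219 bits
  H(B) = 0.8457 bits
  H(C) = 2.2383 bits

Ranking: A > C > B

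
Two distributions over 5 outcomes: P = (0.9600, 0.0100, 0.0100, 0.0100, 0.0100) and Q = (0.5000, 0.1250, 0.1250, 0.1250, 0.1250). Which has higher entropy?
Q

P is highly concentrated on one outcome (96%), making it nearly deterministic. Q spreads its mass more evenly (max 50%). The more spread-out distribution has higher entropy: H(P) ≈ 0.322 bits, H(Q) ≈ 2.000 bits.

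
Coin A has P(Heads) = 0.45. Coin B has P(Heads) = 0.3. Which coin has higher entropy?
A

For binary distributions, entropy is maximized at p=0.5 and decreases as p moves toward 0 or 1.

H(A) = H(0.45) = 0.9928 bits
H(B) = H(0.3) = 0.8813 bits

Distribution A (p=0.45) is closer to uniform (p=0.5), so it has higher entropy.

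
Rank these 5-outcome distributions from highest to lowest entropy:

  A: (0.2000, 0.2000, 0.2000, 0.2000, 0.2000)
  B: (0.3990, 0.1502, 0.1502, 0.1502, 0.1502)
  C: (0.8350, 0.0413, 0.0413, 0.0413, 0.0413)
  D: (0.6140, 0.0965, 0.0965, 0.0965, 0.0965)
A > B > D > C

Key insight: Entropy is maximized by uniform distributions and minimized by concentrated distributions.

Entropies:
  H(A) = 2.3219 bits
  H(B) = 2.1724 bits
  H(C) = 0.9761 bits
  H(D) = 1.7342 bits

Ranking: A > B > D > C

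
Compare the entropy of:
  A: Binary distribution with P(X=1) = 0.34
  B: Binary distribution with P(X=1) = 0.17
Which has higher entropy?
A

For binary distributions, entropy is maximized at p=0.5 and decreases as p moves toward 0 or 1.

H(A) = H(0.34) = 0.9248 bits
H(B) = H(0.17) = 0.6577 bits

Distribution A (p=0.34) is closer to uniform (p=0.5), so it has higher entropy.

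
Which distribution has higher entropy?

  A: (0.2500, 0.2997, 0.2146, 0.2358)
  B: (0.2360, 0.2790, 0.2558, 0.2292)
B

Both distributions are close to uniform, making this a harder comparison.

H(A) = 1.9889 bits
H(B) = 1.9957 bits

The distribution closer to uniform has higher entropy.
Answer: B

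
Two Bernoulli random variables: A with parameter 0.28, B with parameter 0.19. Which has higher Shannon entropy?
A

For binary distributions, entropy is maximized at p=0.5 and decreases as p moves toward 0 or 1.

H(A) = H(0.28) = 0.8555 bits
H(B) = H(0.19) = 0.7015 bits

Distribution A (p=0.28) is closer to uniform (p=0.5), so it has higher entropy.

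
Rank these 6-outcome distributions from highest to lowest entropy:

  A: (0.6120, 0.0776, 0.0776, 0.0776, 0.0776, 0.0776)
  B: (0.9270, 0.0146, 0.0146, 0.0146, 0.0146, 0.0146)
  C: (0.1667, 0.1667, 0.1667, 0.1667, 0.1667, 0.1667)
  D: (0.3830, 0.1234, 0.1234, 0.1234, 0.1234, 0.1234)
C > D > A > B

Key insight: Entropy is maximized by uniform distributions and minimized by concentrated distributions.

Entropies:
  H(A) = 1.8644 bits
  H(B) = 0.5465 bits
  H(C) = 2.5850 bits
  H(D) = 2.3928 bits

Ranking: C > D > A > B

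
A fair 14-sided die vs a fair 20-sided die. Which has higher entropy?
20-sided die

Both are uniform distributions; for uniform over n outcomes, H = log₂(n). H(14-sided) = log₂(14) = 3.807 bits and H(20-sided) = log₂(20) = 4.322 bits. More outcomes in a uniform distribution means higher entropy.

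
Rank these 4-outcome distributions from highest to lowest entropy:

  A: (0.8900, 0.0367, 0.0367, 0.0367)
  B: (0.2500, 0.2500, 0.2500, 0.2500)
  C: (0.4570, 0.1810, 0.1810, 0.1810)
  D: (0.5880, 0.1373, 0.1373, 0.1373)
B > C > D > A

Key insight: Entropy is maximized by uniform distributions and minimized by concentrated distributions.

Entropies:
  H(A) = 0.6743 bits
  H(B) = 2.0000 bits
  H(C) = 1.8553 bits
  H(D) = 1.6305 bits

Ranking: B > C > D > A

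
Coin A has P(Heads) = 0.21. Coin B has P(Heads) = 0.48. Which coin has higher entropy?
B

For binary distributions, entropy is maximized at p=0.5 and decreases as p moves toward 0 or 1.

H(A) = H(0.21) = 0.7415 bits
H(B) = H(0.48) = 0.9988 bits

Distribution B (p=0.48) is closer to uniform (p=0.5), so it has higher entropy.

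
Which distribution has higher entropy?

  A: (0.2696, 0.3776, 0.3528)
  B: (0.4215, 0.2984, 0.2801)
A

Both distributions are close to uniform, making this a harder comparison.

H(A) = 1.5707 bits
H(B) = 1.5602 bits

The distribution closer to uniform has higher entropy.
Answer: A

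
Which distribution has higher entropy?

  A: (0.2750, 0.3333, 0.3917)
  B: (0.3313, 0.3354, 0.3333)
B

Both distributions are close to uniform, making this a harder comparison.

H(A) = 1.5702 bits
H(B) = 1.5849 bits

The distribution closer to uniform has higher entropy.
Answer: B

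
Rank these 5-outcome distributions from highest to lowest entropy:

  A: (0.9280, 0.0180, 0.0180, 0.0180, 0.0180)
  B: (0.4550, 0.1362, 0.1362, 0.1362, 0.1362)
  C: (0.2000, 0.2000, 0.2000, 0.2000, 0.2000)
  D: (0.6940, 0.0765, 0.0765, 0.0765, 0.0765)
C > B > D > A

Key insight: Entropy is maximized by uniform distributions and minimized by concentrated distributions.

Entropies:
  H(A) = 0.5173 bits
  H(B) = 2.0841 bits
  H(C) = 2.3219 bits
  H(D) = 1.5005 bits

Ranking: C > B > D > A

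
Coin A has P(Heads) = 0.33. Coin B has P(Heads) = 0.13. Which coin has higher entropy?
A

For binary distributions, entropy is maximized at p=0.5 and decreases as p moves toward 0 or 1.

H(A) = H(0.33) = 0.9149 bits
H(B) = H(0.13) = 0.5574 bits

Distribution A (p=0.33) is closer to uniform (p=0.5), so it has higher entropy.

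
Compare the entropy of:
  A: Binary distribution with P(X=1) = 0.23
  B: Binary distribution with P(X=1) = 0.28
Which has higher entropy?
B

For binary distributions, entropy is maximized at p=0.5 and decreases as p moves toward 0 or 1.

H(A) = H(0.23) = 0.7780 bits
H(B) = H(0.28) = 0.8555 bits

Distribution B (p=0.28) is closer to uniform (p=0.5), so it has higher entropy.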